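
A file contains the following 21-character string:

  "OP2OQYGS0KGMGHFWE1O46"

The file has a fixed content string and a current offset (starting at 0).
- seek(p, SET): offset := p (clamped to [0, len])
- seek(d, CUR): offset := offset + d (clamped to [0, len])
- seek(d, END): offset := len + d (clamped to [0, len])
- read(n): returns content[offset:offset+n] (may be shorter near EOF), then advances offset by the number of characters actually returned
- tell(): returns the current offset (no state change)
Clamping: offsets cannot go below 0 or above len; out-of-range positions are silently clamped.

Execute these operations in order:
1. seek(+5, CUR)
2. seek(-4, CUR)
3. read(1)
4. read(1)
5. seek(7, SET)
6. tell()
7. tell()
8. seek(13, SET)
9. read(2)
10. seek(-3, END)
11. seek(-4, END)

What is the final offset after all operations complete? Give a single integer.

Answer: 17

Derivation:
After 1 (seek(+5, CUR)): offset=5
After 2 (seek(-4, CUR)): offset=1
After 3 (read(1)): returned 'P', offset=2
After 4 (read(1)): returned '2', offset=3
After 5 (seek(7, SET)): offset=7
After 6 (tell()): offset=7
After 7 (tell()): offset=7
After 8 (seek(13, SET)): offset=13
After 9 (read(2)): returned 'HF', offset=15
After 10 (seek(-3, END)): offset=18
After 11 (seek(-4, END)): offset=17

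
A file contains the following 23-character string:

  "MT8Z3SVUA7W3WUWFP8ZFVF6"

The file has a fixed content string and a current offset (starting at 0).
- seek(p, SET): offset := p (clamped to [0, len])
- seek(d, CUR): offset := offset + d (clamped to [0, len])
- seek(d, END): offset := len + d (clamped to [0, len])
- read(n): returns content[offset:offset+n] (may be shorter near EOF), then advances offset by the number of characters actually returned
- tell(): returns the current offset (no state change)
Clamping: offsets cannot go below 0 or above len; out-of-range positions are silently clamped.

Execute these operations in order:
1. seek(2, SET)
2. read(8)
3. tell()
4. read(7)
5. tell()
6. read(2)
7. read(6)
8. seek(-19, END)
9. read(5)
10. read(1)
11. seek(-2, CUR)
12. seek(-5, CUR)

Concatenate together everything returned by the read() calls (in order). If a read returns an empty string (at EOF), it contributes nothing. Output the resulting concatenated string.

Answer: 8Z3SVUA7W3WUWFP8ZFVF63SVUA7

Derivation:
After 1 (seek(2, SET)): offset=2
After 2 (read(8)): returned '8Z3SVUA7', offset=10
After 3 (tell()): offset=10
After 4 (read(7)): returned 'W3WUWFP', offset=17
After 5 (tell()): offset=17
After 6 (read(2)): returned '8Z', offset=19
After 7 (read(6)): returned 'FVF6', offset=23
After 8 (seek(-19, END)): offset=4
After 9 (read(5)): returned '3SVUA', offset=9
After 10 (read(1)): returned '7', offset=10
After 11 (seek(-2, CUR)): offset=8
After 12 (seek(-5, CUR)): offset=3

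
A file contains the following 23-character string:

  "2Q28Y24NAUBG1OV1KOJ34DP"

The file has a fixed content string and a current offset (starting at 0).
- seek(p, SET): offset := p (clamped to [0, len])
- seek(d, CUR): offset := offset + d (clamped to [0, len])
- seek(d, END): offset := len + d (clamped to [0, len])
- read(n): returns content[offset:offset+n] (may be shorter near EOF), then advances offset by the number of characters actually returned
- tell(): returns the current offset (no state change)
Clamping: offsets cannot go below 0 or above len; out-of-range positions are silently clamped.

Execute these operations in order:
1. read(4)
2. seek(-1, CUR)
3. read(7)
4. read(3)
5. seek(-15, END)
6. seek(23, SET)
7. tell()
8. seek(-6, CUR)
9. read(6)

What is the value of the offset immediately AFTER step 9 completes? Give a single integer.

After 1 (read(4)): returned '2Q28', offset=4
After 2 (seek(-1, CUR)): offset=3
After 3 (read(7)): returned '8Y24NAU', offset=10
After 4 (read(3)): returned 'BG1', offset=13
After 5 (seek(-15, END)): offset=8
After 6 (seek(23, SET)): offset=23
After 7 (tell()): offset=23
After 8 (seek(-6, CUR)): offset=17
After 9 (read(6)): returned 'OJ34DP', offset=23

Answer: 23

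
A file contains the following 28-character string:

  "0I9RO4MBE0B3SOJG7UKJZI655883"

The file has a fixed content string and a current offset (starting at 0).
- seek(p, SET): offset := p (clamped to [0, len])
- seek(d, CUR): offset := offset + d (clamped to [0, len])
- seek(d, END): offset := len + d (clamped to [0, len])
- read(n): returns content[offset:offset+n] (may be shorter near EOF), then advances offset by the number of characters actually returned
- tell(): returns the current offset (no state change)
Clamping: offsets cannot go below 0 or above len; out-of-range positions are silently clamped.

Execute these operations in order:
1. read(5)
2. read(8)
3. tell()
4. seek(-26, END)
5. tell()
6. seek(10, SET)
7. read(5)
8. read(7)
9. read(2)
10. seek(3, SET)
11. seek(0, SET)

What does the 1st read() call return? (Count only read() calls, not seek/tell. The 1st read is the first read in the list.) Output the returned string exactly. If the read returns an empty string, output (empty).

After 1 (read(5)): returned '0I9RO', offset=5
After 2 (read(8)): returned '4MBE0B3S', offset=13
After 3 (tell()): offset=13
After 4 (seek(-26, END)): offset=2
After 5 (tell()): offset=2
After 6 (seek(10, SET)): offset=10
After 7 (read(5)): returned 'B3SOJ', offset=15
After 8 (read(7)): returned 'G7UKJZI', offset=22
After 9 (read(2)): returned '65', offset=24
After 10 (seek(3, SET)): offset=3
After 11 (seek(0, SET)): offset=0

Answer: 0I9RO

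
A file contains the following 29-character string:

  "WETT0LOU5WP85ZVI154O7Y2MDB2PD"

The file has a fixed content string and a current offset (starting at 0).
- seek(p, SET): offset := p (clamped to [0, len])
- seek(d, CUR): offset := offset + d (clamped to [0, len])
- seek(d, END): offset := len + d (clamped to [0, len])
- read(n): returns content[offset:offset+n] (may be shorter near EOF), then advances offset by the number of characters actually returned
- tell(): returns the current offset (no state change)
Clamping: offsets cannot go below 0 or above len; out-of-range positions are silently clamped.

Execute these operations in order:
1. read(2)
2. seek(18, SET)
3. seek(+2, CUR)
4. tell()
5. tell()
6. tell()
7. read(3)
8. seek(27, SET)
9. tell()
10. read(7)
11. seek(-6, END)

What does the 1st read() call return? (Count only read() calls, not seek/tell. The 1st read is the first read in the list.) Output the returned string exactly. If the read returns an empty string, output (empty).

After 1 (read(2)): returned 'WE', offset=2
After 2 (seek(18, SET)): offset=18
After 3 (seek(+2, CUR)): offset=20
After 4 (tell()): offset=20
After 5 (tell()): offset=20
After 6 (tell()): offset=20
After 7 (read(3)): returned '7Y2', offset=23
After 8 (seek(27, SET)): offset=27
After 9 (tell()): offset=27
After 10 (read(7)): returned 'PD', offset=29
After 11 (seek(-6, END)): offset=23

Answer: WE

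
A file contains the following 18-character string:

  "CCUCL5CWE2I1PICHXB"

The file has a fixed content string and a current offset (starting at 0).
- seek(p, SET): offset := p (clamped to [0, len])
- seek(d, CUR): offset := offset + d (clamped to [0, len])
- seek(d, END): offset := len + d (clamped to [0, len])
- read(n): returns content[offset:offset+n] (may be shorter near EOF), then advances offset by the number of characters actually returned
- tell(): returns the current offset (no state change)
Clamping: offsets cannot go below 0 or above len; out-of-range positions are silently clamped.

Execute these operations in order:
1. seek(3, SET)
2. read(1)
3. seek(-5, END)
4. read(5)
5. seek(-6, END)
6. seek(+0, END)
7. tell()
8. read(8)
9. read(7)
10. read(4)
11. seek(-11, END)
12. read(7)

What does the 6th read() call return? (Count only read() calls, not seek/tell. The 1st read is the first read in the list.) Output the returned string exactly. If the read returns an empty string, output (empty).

After 1 (seek(3, SET)): offset=3
After 2 (read(1)): returned 'C', offset=4
After 3 (seek(-5, END)): offset=13
After 4 (read(5)): returned 'ICHXB', offset=18
After 5 (seek(-6, END)): offset=12
After 6 (seek(+0, END)): offset=18
After 7 (tell()): offset=18
After 8 (read(8)): returned '', offset=18
After 9 (read(7)): returned '', offset=18
After 10 (read(4)): returned '', offset=18
After 11 (seek(-11, END)): offset=7
After 12 (read(7)): returned 'WE2I1PI', offset=14

Answer: WE2I1PI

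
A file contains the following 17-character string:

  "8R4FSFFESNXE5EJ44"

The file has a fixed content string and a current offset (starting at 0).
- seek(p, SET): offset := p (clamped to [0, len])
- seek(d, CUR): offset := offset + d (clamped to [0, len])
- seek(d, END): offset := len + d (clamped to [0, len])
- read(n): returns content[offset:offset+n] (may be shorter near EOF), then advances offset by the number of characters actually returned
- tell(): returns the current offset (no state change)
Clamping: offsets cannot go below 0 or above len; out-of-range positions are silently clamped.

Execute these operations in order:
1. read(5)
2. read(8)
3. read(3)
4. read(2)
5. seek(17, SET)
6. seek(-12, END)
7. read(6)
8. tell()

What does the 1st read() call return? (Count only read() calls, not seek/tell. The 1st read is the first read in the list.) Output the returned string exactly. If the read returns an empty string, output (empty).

After 1 (read(5)): returned '8R4FS', offset=5
After 2 (read(8)): returned 'FFESNXE5', offset=13
After 3 (read(3)): returned 'EJ4', offset=16
After 4 (read(2)): returned '4', offset=17
After 5 (seek(17, SET)): offset=17
After 6 (seek(-12, END)): offset=5
After 7 (read(6)): returned 'FFESNX', offset=11
After 8 (tell()): offset=11

Answer: 8R4FS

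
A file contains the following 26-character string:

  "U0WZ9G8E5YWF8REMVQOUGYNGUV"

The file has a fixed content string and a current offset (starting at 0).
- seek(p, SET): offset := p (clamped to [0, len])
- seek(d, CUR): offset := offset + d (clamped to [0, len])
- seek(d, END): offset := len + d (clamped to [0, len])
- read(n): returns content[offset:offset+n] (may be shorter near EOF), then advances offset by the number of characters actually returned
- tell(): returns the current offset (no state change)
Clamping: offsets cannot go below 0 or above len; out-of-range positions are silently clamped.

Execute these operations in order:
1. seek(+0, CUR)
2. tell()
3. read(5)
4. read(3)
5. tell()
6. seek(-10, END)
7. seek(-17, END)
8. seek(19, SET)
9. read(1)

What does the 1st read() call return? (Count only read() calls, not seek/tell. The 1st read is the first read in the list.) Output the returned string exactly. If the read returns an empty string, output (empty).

After 1 (seek(+0, CUR)): offset=0
After 2 (tell()): offset=0
After 3 (read(5)): returned 'U0WZ9', offset=5
After 4 (read(3)): returned 'G8E', offset=8
After 5 (tell()): offset=8
After 6 (seek(-10, END)): offset=16
After 7 (seek(-17, END)): offset=9
After 8 (seek(19, SET)): offset=19
After 9 (read(1)): returned 'U', offset=20

Answer: U0WZ9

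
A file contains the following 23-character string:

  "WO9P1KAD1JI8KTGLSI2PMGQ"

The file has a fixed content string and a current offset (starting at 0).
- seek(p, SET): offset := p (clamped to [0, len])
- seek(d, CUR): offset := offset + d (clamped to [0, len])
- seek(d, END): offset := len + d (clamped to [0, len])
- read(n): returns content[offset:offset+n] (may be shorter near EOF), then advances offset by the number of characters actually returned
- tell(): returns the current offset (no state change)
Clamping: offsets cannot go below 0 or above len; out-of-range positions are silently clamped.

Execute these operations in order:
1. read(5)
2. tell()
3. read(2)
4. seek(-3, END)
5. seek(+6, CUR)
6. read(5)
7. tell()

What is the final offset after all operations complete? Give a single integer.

Answer: 23

Derivation:
After 1 (read(5)): returned 'WO9P1', offset=5
After 2 (tell()): offset=5
After 3 (read(2)): returned 'KA', offset=7
After 4 (seek(-3, END)): offset=20
After 5 (seek(+6, CUR)): offset=23
After 6 (read(5)): returned '', offset=23
After 7 (tell()): offset=23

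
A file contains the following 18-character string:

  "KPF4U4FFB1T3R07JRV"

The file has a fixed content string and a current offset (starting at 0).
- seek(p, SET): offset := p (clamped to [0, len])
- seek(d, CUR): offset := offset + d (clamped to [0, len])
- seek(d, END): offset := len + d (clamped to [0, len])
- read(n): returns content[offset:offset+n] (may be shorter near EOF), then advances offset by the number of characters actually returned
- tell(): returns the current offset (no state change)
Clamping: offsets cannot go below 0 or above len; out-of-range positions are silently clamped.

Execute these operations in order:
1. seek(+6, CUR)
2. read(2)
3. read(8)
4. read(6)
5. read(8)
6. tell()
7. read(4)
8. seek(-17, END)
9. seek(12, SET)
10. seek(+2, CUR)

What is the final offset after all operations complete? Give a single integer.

After 1 (seek(+6, CUR)): offset=6
After 2 (read(2)): returned 'FF', offset=8
After 3 (read(8)): returned 'B1T3R07J', offset=16
After 4 (read(6)): returned 'RV', offset=18
After 5 (read(8)): returned '', offset=18
After 6 (tell()): offset=18
After 7 (read(4)): returned '', offset=18
After 8 (seek(-17, END)): offset=1
After 9 (seek(12, SET)): offset=12
After 10 (seek(+2, CUR)): offset=14

Answer: 14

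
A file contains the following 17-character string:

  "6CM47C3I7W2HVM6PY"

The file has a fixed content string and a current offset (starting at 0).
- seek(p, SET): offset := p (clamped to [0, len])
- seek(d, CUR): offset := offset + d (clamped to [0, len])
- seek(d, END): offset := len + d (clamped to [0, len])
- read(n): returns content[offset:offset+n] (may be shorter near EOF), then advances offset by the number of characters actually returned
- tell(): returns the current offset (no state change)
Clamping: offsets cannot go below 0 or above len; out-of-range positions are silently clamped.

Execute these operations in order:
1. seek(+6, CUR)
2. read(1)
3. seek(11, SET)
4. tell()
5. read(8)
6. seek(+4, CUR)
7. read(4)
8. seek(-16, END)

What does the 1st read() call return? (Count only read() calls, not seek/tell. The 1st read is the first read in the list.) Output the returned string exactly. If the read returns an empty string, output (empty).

After 1 (seek(+6, CUR)): offset=6
After 2 (read(1)): returned '3', offset=7
After 3 (seek(11, SET)): offset=11
After 4 (tell()): offset=11
After 5 (read(8)): returned 'HVM6PY', offset=17
After 6 (seek(+4, CUR)): offset=17
After 7 (read(4)): returned '', offset=17
After 8 (seek(-16, END)): offset=1

Answer: 3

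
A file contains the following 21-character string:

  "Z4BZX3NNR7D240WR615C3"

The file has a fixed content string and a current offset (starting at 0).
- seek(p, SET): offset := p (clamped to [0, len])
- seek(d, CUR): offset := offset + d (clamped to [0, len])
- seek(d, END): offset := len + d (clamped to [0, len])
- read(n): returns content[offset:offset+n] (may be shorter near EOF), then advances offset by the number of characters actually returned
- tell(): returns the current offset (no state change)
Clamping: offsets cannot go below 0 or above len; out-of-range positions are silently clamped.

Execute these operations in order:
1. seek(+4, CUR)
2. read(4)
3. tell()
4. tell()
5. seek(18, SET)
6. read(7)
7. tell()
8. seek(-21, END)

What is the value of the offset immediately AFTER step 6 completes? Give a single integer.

Answer: 21

Derivation:
After 1 (seek(+4, CUR)): offset=4
After 2 (read(4)): returned 'X3NN', offset=8
After 3 (tell()): offset=8
After 4 (tell()): offset=8
After 5 (seek(18, SET)): offset=18
After 6 (read(7)): returned '5C3', offset=21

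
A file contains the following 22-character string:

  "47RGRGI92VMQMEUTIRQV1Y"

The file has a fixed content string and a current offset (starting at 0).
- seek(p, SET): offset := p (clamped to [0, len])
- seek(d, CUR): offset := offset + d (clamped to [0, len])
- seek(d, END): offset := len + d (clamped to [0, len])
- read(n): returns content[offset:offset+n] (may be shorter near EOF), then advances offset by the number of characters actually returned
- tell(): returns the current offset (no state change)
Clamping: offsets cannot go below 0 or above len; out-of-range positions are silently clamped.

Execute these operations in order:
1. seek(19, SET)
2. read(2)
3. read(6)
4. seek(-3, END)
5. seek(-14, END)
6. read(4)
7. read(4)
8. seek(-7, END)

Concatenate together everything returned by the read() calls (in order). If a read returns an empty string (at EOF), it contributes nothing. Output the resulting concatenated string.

After 1 (seek(19, SET)): offset=19
After 2 (read(2)): returned 'V1', offset=21
After 3 (read(6)): returned 'Y', offset=22
After 4 (seek(-3, END)): offset=19
After 5 (seek(-14, END)): offset=8
After 6 (read(4)): returned '2VMQ', offset=12
After 7 (read(4)): returned 'MEUT', offset=16
After 8 (seek(-7, END)): offset=15

Answer: V1Y2VMQMEUT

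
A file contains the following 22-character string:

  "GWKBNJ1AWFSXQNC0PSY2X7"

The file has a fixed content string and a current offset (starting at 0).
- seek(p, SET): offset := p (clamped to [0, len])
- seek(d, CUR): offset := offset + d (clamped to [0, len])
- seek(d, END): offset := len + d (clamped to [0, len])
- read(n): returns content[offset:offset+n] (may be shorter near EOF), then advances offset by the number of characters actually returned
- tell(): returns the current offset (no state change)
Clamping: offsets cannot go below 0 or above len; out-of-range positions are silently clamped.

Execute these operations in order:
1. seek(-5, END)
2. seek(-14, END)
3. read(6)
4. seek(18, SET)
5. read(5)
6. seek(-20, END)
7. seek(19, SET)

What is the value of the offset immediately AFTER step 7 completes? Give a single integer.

After 1 (seek(-5, END)): offset=17
After 2 (seek(-14, END)): offset=8
After 3 (read(6)): returned 'WFSXQN', offset=14
After 4 (seek(18, SET)): offset=18
After 5 (read(5)): returned 'Y2X7', offset=22
After 6 (seek(-20, END)): offset=2
After 7 (seek(19, SET)): offset=19

Answer: 19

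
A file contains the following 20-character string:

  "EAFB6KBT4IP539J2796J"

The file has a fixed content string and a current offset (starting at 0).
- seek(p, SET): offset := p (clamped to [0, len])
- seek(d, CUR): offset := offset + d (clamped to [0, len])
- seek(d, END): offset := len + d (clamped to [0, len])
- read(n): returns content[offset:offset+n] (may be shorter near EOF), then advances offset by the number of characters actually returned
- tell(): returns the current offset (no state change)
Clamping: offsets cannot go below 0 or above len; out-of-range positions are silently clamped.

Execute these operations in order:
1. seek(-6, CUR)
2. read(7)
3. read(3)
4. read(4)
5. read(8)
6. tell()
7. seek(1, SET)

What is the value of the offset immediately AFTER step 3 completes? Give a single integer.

After 1 (seek(-6, CUR)): offset=0
After 2 (read(7)): returned 'EAFB6KB', offset=7
After 3 (read(3)): returned 'T4I', offset=10

Answer: 10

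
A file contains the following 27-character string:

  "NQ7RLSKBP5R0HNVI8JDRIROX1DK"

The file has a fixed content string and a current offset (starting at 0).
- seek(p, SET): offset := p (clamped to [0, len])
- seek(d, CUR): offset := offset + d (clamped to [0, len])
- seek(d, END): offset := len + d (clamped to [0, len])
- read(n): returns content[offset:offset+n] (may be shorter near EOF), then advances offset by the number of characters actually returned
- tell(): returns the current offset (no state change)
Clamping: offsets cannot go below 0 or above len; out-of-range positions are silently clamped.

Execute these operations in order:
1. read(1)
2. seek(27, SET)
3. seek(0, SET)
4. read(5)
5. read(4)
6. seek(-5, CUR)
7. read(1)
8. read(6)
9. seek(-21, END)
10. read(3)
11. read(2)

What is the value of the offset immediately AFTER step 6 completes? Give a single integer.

After 1 (read(1)): returned 'N', offset=1
After 2 (seek(27, SET)): offset=27
After 3 (seek(0, SET)): offset=0
After 4 (read(5)): returned 'NQ7RL', offset=5
After 5 (read(4)): returned 'SKBP', offset=9
After 6 (seek(-5, CUR)): offset=4

Answer: 4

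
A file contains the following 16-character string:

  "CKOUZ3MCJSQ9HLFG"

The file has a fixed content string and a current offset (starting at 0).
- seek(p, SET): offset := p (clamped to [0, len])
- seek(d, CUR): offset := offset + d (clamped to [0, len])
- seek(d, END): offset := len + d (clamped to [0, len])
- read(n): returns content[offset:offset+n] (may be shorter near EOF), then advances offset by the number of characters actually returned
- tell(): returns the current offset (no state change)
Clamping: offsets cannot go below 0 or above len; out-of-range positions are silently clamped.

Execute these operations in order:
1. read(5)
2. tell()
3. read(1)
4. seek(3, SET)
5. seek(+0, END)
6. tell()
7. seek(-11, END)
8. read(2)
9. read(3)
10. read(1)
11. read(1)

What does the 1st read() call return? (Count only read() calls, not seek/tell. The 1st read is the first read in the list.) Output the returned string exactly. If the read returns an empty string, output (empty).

Answer: CKOUZ

Derivation:
After 1 (read(5)): returned 'CKOUZ', offset=5
After 2 (tell()): offset=5
After 3 (read(1)): returned '3', offset=6
After 4 (seek(3, SET)): offset=3
After 5 (seek(+0, END)): offset=16
After 6 (tell()): offset=16
After 7 (seek(-11, END)): offset=5
After 8 (read(2)): returned '3M', offset=7
After 9 (read(3)): returned 'CJS', offset=10
After 10 (read(1)): returned 'Q', offset=11
After 11 (read(1)): returned '9', offset=12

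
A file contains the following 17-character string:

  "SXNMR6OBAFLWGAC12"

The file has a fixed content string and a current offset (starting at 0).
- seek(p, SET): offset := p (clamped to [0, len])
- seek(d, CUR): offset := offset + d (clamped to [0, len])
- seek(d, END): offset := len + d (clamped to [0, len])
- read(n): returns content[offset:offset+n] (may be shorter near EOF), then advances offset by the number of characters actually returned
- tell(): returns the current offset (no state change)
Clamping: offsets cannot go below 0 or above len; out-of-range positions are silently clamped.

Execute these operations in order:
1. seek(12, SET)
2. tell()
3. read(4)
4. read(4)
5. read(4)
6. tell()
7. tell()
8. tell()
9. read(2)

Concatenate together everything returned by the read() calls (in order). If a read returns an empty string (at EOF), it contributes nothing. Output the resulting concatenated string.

Answer: GAC12

Derivation:
After 1 (seek(12, SET)): offset=12
After 2 (tell()): offset=12
After 3 (read(4)): returned 'GAC1', offset=16
After 4 (read(4)): returned '2', offset=17
After 5 (read(4)): returned '', offset=17
After 6 (tell()): offset=17
After 7 (tell()): offset=17
After 8 (tell()): offset=17
After 9 (read(2)): returned '', offset=17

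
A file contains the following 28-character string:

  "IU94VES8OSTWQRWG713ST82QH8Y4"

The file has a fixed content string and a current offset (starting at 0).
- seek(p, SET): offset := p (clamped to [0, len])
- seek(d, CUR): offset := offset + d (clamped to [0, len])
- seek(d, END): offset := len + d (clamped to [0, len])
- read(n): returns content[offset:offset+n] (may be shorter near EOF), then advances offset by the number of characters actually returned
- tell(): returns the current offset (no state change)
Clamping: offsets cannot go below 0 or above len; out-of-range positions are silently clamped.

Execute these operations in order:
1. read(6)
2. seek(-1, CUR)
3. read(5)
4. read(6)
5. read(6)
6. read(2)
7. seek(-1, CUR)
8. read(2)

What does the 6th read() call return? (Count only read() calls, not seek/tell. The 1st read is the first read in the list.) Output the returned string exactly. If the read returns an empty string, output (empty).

Answer: QH

Derivation:
After 1 (read(6)): returned 'IU94VE', offset=6
After 2 (seek(-1, CUR)): offset=5
After 3 (read(5)): returned 'ES8OS', offset=10
After 4 (read(6)): returned 'TWQRWG', offset=16
After 5 (read(6)): returned '713ST8', offset=22
After 6 (read(2)): returned '2Q', offset=24
After 7 (seek(-1, CUR)): offset=23
After 8 (read(2)): returned 'QH', offset=25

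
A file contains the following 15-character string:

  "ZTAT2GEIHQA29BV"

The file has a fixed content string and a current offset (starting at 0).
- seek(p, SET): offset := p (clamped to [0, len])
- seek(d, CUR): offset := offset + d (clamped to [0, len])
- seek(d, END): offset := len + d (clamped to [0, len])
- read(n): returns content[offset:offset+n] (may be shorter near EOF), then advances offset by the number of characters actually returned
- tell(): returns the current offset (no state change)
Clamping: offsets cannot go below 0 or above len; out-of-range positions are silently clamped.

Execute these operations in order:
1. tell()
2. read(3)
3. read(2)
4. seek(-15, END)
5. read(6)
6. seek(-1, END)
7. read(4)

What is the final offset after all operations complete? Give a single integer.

After 1 (tell()): offset=0
After 2 (read(3)): returned 'ZTA', offset=3
After 3 (read(2)): returned 'T2', offset=5
After 4 (seek(-15, END)): offset=0
After 5 (read(6)): returned 'ZTAT2G', offset=6
After 6 (seek(-1, END)): offset=14
After 7 (read(4)): returned 'V', offset=15

Answer: 15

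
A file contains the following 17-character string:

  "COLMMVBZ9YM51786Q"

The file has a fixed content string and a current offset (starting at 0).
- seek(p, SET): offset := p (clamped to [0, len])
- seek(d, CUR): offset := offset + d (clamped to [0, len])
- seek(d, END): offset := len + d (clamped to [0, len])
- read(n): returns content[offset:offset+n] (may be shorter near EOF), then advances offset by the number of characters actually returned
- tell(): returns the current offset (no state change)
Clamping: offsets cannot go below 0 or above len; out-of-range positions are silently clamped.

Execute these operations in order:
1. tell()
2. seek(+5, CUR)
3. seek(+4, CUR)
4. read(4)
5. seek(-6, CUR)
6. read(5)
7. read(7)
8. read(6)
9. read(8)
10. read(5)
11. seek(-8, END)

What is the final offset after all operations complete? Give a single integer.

Answer: 9

Derivation:
After 1 (tell()): offset=0
After 2 (seek(+5, CUR)): offset=5
After 3 (seek(+4, CUR)): offset=9
After 4 (read(4)): returned 'YM51', offset=13
After 5 (seek(-6, CUR)): offset=7
After 6 (read(5)): returned 'Z9YM5', offset=12
After 7 (read(7)): returned '1786Q', offset=17
After 8 (read(6)): returned '', offset=17
After 9 (read(8)): returned '', offset=17
After 10 (read(5)): returned '', offset=17
After 11 (seek(-8, END)): offset=9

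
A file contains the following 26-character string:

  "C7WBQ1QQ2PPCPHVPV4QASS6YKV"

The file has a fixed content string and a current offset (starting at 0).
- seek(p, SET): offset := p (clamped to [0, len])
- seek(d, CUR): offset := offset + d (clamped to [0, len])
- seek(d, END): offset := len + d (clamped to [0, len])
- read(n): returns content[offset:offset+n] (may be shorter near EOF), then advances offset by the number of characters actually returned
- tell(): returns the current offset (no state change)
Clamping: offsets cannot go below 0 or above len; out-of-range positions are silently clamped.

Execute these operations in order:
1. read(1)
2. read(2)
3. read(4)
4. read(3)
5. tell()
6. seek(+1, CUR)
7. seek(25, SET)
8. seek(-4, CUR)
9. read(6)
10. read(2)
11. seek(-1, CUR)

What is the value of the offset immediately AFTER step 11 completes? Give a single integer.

Answer: 25

Derivation:
After 1 (read(1)): returned 'C', offset=1
After 2 (read(2)): returned '7W', offset=3
After 3 (read(4)): returned 'BQ1Q', offset=7
After 4 (read(3)): returned 'Q2P', offset=10
After 5 (tell()): offset=10
After 6 (seek(+1, CUR)): offset=11
After 7 (seek(25, SET)): offset=25
After 8 (seek(-4, CUR)): offset=21
After 9 (read(6)): returned 'S6YKV', offset=26
After 10 (read(2)): returned '', offset=26
After 11 (seek(-1, CUR)): offset=25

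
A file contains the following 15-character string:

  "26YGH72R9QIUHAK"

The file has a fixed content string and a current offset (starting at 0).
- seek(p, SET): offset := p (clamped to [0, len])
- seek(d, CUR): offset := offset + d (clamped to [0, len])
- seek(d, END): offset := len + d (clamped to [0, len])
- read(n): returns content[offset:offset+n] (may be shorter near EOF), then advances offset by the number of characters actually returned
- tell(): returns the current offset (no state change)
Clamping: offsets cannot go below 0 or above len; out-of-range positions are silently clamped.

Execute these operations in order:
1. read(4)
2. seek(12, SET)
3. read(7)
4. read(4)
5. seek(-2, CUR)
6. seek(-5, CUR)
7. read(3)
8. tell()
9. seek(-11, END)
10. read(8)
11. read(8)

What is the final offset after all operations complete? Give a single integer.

After 1 (read(4)): returned '26YG', offset=4
After 2 (seek(12, SET)): offset=12
After 3 (read(7)): returned 'HAK', offset=15
After 4 (read(4)): returned '', offset=15
After 5 (seek(-2, CUR)): offset=13
After 6 (seek(-5, CUR)): offset=8
After 7 (read(3)): returned '9QI', offset=11
After 8 (tell()): offset=11
After 9 (seek(-11, END)): offset=4
After 10 (read(8)): returned 'H72R9QIU', offset=12
After 11 (read(8)): returned 'HAK', offset=15

Answer: 15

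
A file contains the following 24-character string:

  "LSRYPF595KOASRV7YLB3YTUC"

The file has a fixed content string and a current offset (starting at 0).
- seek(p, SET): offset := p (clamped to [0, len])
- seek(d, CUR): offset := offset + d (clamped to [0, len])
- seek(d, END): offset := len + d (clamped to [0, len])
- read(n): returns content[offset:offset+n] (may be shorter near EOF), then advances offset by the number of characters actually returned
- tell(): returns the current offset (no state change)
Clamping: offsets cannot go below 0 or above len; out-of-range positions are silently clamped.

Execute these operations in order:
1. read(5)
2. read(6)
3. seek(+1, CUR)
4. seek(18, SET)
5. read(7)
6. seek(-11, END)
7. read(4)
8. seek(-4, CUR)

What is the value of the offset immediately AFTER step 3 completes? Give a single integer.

After 1 (read(5)): returned 'LSRYP', offset=5
After 2 (read(6)): returned 'F595KO', offset=11
After 3 (seek(+1, CUR)): offset=12

Answer: 12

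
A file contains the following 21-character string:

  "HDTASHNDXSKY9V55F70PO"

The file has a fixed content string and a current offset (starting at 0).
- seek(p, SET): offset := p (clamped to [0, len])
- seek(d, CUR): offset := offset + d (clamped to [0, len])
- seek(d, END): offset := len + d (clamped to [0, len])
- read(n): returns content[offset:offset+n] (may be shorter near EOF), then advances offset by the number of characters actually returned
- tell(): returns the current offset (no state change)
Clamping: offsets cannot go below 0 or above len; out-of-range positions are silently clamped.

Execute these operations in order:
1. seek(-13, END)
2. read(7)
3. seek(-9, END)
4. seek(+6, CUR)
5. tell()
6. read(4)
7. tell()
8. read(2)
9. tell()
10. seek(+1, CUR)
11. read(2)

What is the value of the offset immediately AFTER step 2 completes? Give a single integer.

Answer: 15

Derivation:
After 1 (seek(-13, END)): offset=8
After 2 (read(7)): returned 'XSKY9V5', offset=15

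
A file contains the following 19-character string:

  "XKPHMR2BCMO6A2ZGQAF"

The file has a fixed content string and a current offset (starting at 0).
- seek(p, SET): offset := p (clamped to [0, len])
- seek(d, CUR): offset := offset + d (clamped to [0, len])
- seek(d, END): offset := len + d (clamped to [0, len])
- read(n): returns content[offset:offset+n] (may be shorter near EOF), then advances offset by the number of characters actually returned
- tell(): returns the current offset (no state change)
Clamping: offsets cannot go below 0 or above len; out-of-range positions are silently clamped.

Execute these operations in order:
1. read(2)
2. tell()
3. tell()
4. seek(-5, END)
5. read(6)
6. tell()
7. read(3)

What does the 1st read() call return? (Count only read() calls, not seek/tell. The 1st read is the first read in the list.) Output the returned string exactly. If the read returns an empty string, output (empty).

Answer: XK

Derivation:
After 1 (read(2)): returned 'XK', offset=2
After 2 (tell()): offset=2
After 3 (tell()): offset=2
After 4 (seek(-5, END)): offset=14
After 5 (read(6)): returned 'ZGQAF', offset=19
After 6 (tell()): offset=19
After 7 (read(3)): returned '', offset=19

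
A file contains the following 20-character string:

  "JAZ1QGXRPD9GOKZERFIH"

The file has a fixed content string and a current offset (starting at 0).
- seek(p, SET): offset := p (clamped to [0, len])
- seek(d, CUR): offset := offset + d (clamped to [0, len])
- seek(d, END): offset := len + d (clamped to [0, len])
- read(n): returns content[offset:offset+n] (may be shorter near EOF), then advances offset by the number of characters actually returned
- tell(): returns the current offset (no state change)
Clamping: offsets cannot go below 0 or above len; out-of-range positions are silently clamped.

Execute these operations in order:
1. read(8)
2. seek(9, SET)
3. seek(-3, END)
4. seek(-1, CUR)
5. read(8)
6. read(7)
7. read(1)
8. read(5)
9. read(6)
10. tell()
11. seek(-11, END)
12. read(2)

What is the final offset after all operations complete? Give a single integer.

Answer: 11

Derivation:
After 1 (read(8)): returned 'JAZ1QGXR', offset=8
After 2 (seek(9, SET)): offset=9
After 3 (seek(-3, END)): offset=17
After 4 (seek(-1, CUR)): offset=16
After 5 (read(8)): returned 'RFIH', offset=20
After 6 (read(7)): returned '', offset=20
After 7 (read(1)): returned '', offset=20
After 8 (read(5)): returned '', offset=20
After 9 (read(6)): returned '', offset=20
After 10 (tell()): offset=20
After 11 (seek(-11, END)): offset=9
After 12 (read(2)): returned 'D9', offset=11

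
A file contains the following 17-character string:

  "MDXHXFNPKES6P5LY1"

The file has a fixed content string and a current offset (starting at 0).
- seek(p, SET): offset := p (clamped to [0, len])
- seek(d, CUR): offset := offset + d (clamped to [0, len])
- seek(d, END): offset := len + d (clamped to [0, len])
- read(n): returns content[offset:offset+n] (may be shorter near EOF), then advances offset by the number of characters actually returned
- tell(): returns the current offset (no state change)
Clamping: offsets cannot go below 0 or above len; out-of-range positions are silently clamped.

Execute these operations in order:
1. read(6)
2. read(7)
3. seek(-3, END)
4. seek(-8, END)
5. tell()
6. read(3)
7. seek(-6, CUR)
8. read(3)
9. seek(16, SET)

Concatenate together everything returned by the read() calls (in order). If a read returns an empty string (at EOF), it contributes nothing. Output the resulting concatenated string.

Answer: MDXHXFNPKES6PES6NPK

Derivation:
After 1 (read(6)): returned 'MDXHXF', offset=6
After 2 (read(7)): returned 'NPKES6P', offset=13
After 3 (seek(-3, END)): offset=14
After 4 (seek(-8, END)): offset=9
After 5 (tell()): offset=9
After 6 (read(3)): returned 'ES6', offset=12
After 7 (seek(-6, CUR)): offset=6
After 8 (read(3)): returned 'NPK', offset=9
After 9 (seek(16, SET)): offset=16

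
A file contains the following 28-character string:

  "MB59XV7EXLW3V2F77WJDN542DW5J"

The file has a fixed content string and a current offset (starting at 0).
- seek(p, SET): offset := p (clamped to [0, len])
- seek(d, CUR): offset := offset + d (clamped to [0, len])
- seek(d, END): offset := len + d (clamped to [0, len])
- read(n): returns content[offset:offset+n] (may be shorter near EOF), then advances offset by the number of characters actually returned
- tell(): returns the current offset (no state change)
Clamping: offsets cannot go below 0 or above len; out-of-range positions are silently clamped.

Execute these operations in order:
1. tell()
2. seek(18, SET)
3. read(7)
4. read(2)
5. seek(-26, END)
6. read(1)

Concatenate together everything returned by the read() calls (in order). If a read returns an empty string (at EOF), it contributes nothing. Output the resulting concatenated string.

After 1 (tell()): offset=0
After 2 (seek(18, SET)): offset=18
After 3 (read(7)): returned 'JDN542D', offset=25
After 4 (read(2)): returned 'W5', offset=27
After 5 (seek(-26, END)): offset=2
After 6 (read(1)): returned '5', offset=3

Answer: JDN542DW55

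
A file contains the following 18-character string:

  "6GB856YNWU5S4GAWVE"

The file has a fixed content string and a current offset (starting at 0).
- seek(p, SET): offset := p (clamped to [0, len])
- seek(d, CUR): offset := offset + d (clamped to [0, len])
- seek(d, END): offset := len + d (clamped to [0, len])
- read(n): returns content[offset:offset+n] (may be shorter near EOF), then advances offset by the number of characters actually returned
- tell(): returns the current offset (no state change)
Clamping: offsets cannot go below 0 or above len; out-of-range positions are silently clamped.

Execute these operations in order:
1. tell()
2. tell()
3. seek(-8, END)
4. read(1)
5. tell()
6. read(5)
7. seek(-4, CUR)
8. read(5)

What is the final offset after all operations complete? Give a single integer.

After 1 (tell()): offset=0
After 2 (tell()): offset=0
After 3 (seek(-8, END)): offset=10
After 4 (read(1)): returned '5', offset=11
After 5 (tell()): offset=11
After 6 (read(5)): returned 'S4GAW', offset=16
After 7 (seek(-4, CUR)): offset=12
After 8 (read(5)): returned '4GAWV', offset=17

Answer: 17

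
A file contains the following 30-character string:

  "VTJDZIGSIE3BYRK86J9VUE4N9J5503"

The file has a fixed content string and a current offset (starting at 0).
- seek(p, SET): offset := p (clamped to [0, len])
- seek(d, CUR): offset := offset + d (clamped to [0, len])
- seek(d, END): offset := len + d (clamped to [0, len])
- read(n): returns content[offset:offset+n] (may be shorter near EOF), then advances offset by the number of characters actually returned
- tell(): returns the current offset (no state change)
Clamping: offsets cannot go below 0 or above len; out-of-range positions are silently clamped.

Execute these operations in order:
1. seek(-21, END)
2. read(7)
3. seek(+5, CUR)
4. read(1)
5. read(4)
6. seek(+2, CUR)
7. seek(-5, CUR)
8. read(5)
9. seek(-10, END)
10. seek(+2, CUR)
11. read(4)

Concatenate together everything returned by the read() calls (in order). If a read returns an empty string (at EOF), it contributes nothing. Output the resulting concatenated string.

Answer: E3BYRK8E4N9JN9J554N9J

Derivation:
After 1 (seek(-21, END)): offset=9
After 2 (read(7)): returned 'E3BYRK8', offset=16
After 3 (seek(+5, CUR)): offset=21
After 4 (read(1)): returned 'E', offset=22
After 5 (read(4)): returned '4N9J', offset=26
After 6 (seek(+2, CUR)): offset=28
After 7 (seek(-5, CUR)): offset=23
After 8 (read(5)): returned 'N9J55', offset=28
After 9 (seek(-10, END)): offset=20
After 10 (seek(+2, CUR)): offset=22
After 11 (read(4)): returned '4N9J', offset=26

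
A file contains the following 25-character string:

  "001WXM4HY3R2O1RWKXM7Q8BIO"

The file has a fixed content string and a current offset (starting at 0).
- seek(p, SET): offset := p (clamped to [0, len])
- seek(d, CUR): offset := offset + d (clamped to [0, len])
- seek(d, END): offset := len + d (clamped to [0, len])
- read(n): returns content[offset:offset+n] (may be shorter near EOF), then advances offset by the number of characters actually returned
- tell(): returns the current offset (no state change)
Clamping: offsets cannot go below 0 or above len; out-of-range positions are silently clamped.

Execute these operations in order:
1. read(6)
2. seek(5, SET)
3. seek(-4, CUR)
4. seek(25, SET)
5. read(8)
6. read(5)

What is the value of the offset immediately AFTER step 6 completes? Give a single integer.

After 1 (read(6)): returned '001WXM', offset=6
After 2 (seek(5, SET)): offset=5
After 3 (seek(-4, CUR)): offset=1
After 4 (seek(25, SET)): offset=25
After 5 (read(8)): returned '', offset=25
After 6 (read(5)): returned '', offset=25

Answer: 25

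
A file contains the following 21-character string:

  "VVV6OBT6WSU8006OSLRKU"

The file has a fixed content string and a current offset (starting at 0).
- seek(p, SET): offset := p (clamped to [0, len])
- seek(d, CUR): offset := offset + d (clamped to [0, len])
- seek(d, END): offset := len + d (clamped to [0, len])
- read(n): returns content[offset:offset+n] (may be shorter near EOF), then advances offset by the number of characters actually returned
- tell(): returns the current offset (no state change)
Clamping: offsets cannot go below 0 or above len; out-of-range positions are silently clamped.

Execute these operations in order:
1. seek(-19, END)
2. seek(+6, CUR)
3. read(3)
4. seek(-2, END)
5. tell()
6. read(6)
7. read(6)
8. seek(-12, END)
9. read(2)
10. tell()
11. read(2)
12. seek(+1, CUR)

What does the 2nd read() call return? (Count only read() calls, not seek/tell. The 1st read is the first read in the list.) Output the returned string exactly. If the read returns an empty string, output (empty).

After 1 (seek(-19, END)): offset=2
After 2 (seek(+6, CUR)): offset=8
After 3 (read(3)): returned 'WSU', offset=11
After 4 (seek(-2, END)): offset=19
After 5 (tell()): offset=19
After 6 (read(6)): returned 'KU', offset=21
After 7 (read(6)): returned '', offset=21
After 8 (seek(-12, END)): offset=9
After 9 (read(2)): returned 'SU', offset=11
After 10 (tell()): offset=11
After 11 (read(2)): returned '80', offset=13
After 12 (seek(+1, CUR)): offset=14

Answer: KU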